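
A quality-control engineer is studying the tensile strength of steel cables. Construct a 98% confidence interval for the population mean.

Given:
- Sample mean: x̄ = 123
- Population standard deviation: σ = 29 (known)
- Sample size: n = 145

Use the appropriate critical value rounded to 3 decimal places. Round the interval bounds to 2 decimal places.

The population standard deviation σ is known, so use a z-interval (standard normal critical value).

For 98% confidence, z* = 2.326 (from standard normal table)

Standard error: SE = σ/√n = 29/√145 = 2.408319

Margin of error: E = z* × SE = 2.326 × 2.408319 = 5.6017

Z-interval: x̄ ± E = 123 ± 5.6017 = (117.3983, 128.6017)

Rounded to 2 decimal places:

(117.40, 128.60)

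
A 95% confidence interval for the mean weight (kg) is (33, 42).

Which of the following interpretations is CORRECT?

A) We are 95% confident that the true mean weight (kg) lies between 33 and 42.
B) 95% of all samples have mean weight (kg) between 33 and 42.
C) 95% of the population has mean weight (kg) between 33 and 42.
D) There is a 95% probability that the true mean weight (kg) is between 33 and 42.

A confidence interval represents our confidence in the procedure, not a probability statement about the parameter.

Key concept: If we repeated this sampling process many times and computed a 95% CI each time, about 95% of those intervals would contain the true population parameter.

For this specific interval (33, 42):
- Midpoint (point estimate): 37.5
- Margin of error: 4.5

The correct interpretation is the one stating confidence that the true parameter lies in the interval — option A.

A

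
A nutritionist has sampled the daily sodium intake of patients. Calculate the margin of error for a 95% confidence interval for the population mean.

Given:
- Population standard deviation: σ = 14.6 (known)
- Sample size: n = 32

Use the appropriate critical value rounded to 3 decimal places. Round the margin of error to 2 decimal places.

The population standard deviation σ is known, so use the z-interval margin of error formula.

For 95% confidence, z* = 1.96 (from standard normal table)

Margin of error formula for z-interval: E = z* × σ/√n

E = 1.96 × 14.6/√32
  = 1.96 × 2.580940
  = 5.0586

Rounded to 2 decimal places:

5.06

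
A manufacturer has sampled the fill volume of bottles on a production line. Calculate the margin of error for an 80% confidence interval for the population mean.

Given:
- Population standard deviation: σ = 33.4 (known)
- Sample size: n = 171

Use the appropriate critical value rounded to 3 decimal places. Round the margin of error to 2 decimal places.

The population standard deviation σ is known, so use the z-interval margin of error formula.

For 80% confidence, z* = 1.282 (from standard normal table)

Margin of error formula for z-interval: E = z* × σ/√n

E = 1.282 × 33.4/√171
  = 1.282 × 2.554162
  = 3.2744

Rounded to 2 decimal places:

3.27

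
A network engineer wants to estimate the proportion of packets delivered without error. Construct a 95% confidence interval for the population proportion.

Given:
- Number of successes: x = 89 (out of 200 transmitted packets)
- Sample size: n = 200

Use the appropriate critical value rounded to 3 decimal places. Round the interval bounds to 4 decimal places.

Sample proportion: p̂ = 89/200 = 0.445000

Check conditions for normal approximation:
  np̂ = 89 ≥ 10 ✓
  n(1-p̂) = 111 ≥ 10 ✓

The sample is large enough, so use a z-interval (normal approximation) for the proportion.

For 95% confidence, z* = 1.96 (from standard normal table)

Standard error: SE = √(p̂(1-p̂)/n) = √(0.445000×0.555000/200) = 0.03514079

Margin of error: E = z* × SE = 1.96 × 0.03514079 = 0.068876

Z-interval: p̂ ± E = 0.445000 ± 0.068876 = (0.376124, 0.513876)

Rounded to 4 decimal places:

(0.3761, 0.5139)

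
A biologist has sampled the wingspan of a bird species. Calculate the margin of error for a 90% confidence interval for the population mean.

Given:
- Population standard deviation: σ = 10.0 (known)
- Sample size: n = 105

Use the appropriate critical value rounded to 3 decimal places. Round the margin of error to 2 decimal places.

The population standard deviation σ is known, so use the z-interval margin of error formula.

For 90% confidence, z* = 1.645 (from standard normal table)

Margin of error formula for z-interval: E = z* × σ/√n

E = 1.645 × 10.0/√105
  = 1.645 × 0.975900
  = 1.6054

Rounded to 2 decimal places:

1.61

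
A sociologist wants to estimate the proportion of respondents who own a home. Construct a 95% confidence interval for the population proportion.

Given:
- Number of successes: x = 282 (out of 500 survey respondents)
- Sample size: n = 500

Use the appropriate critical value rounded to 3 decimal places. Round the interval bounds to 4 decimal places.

Sample proportion: p̂ = 282/500 = 0.564000

Check conditions for normal approximation:
  np̂ = 282 ≥ 10 ✓
  n(1-p̂) = 218 ≥ 10 ✓

The sample is large enough, so use a z-interval (normal approximation) for the proportion.

For 95% confidence, z* = 1.96 (from standard normal table)

Standard error: SE = √(p̂(1-p̂)/n) = √(0.564000×0.436000/500) = 0.02217674

Margin of error: E = z* × SE = 1.96 × 0.02217674 = 0.043466

Z-interval: p̂ ± E = 0.564000 ± 0.043466 = (0.520534, 0.607466)

Rounded to 4 decimal places:

(0.5205, 0.6075)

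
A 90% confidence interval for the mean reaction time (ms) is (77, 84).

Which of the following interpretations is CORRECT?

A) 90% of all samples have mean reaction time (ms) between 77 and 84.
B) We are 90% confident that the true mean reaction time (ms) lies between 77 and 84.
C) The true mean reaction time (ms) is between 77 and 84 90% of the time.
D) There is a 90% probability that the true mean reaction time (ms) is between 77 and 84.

A confidence interval represents our confidence in the procedure, not a probability statement about the parameter.

Key concept: If we repeated this sampling process many times and computed a 90% CI each time, about 90% of those intervals would contain the true population parameter.

For this specific interval (77, 84):
- Midpoint (point estimate): 80.5
- Margin of error: 3.5

The correct interpretation is the one stating confidence that the true parameter lies in the interval — option B.

B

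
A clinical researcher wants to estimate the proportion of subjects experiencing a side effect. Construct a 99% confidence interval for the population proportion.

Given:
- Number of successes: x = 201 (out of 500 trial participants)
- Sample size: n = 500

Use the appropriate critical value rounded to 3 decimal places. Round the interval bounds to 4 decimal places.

Sample proportion: p̂ = 201/500 = 0.402000

Check conditions for normal approximation:
  np̂ = 201 ≥ 10 ✓
  n(1-p̂) = 299 ≥ 10 ✓

The sample is large enough, so use a z-interval (normal approximation) for the proportion.

For 99% confidence, z* = 2.576 (from standard normal table)

Standard error: SE = √(p̂(1-p̂)/n) = √(0.402000×0.598000/500) = 0.02192697

Margin of error: E = z* × SE = 2.576 × 0.02192697 = 0.056484

Z-interval: p̂ ± E = 0.402000 ± 0.056484 = (0.345516, 0.458484)

Rounded to 4 decimal places:

(0.3455, 0.4585)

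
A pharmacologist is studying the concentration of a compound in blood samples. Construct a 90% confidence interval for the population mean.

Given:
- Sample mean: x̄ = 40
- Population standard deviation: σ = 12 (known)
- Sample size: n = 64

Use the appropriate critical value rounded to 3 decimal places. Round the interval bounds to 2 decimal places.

The population standard deviation σ is known, so use a z-interval (standard normal critical value).

For 90% confidence, z* = 1.645 (from standard normal table)

Standard error: SE = σ/√n = 12/√64 = 1.500000

Margin of error: E = z* × SE = 1.645 × 1.500000 = 2.4675

Z-interval: x̄ ± E = 40 ± 2.4675 = (37.5325, 42.4675)

Rounded to 2 decimal places:

(37.53, 42.47)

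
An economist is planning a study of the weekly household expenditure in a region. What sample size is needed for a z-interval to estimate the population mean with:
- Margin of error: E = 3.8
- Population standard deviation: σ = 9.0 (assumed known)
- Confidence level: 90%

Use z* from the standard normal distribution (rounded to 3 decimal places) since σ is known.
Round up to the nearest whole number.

Using z* since population σ is known (z-interval formula).

For 90% confidence, z* = 1.645 (from standard normal table)

Sample size formula for z-interval: n = (z*σ/E)²

n = (1.645 × 9.0 / 3.8)²
  = (3.896053)²
  = 15.1792

Round up to the nearest whole number: n = 16

16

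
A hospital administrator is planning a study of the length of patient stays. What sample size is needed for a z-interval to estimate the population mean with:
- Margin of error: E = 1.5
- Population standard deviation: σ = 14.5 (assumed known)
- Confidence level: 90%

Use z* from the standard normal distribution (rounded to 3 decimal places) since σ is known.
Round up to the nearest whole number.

Using z* since population σ is known (z-interval formula).

For 90% confidence, z* = 1.645 (from standard normal table)

Sample size formula for z-interval: n = (z*σ/E)²

n = (1.645 × 14.5 / 1.5)²
  = (15.901667)²
  = 252.8630

Round up to the nearest whole number: n = 253

253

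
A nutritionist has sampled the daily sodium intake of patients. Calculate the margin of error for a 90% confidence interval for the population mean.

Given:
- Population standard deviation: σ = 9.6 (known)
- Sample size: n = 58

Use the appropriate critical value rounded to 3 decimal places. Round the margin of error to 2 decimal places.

The population standard deviation σ is known, so use the z-interval margin of error formula.

For 90% confidence, z* = 1.645 (from standard normal table)

Margin of error formula for z-interval: E = z* × σ/√n

E = 1.645 × 9.6/√58
  = 1.645 × 1.260542
  = 2.0736

Rounded to 2 decimal places:

2.07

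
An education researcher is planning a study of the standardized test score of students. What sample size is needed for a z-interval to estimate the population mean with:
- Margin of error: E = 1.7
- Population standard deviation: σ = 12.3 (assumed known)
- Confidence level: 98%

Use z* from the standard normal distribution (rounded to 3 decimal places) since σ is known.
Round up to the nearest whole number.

Using z* since population σ is known (z-interval formula).

For 98% confidence, z* = 2.326 (from standard normal table)

Sample size formula for z-interval: n = (z*σ/E)²

n = (2.326 × 12.3 / 1.7)²
  = (16.829294)²
  = 283.2251

Round up to the nearest whole number: n = 284

284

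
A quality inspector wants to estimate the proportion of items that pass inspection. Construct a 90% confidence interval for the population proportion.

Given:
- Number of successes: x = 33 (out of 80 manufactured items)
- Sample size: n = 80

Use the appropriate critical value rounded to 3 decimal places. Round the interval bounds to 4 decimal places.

Sample proportion: p̂ = 33/80 = 0.412500

Check conditions for normal approximation:
  np̂ = 33 ≥ 10 ✓
  n(1-p̂) = 47 ≥ 10 ✓

The sample is large enough, so use a z-interval (normal approximation) for the proportion.

For 90% confidence, z* = 1.645 (from standard normal table)

Standard error: SE = √(p̂(1-p̂)/n) = √(0.412500×0.587500/80) = 0.05503905

Margin of error: E = z* × SE = 1.645 × 0.05503905 = 0.090539

Z-interval: p̂ ± E = 0.412500 ± 0.090539 = (0.321961, 0.503039)

Rounded to 4 decimal places:

(0.3220, 0.5030)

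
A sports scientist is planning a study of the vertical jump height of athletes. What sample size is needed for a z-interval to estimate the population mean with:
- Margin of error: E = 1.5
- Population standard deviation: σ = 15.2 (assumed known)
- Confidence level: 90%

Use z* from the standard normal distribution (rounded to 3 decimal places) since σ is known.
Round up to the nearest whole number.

Using z* since population σ is known (z-interval formula).

For 90% confidence, z* = 1.645 (from standard normal table)

Sample size formula for z-interval: n = (z*σ/E)²

n = (1.645 × 15.2 / 1.5)²
  = (16.669333)²
  = 277.8667

Round up to the nearest whole number: n = 278

278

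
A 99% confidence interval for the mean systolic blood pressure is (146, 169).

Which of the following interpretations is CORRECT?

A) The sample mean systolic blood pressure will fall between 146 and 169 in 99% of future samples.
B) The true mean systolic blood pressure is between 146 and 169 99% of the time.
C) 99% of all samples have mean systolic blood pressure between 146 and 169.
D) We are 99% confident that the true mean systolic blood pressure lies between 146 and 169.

A confidence interval represents our confidence in the procedure, not a probability statement about the parameter.

Key concept: If we repeated this sampling process many times and computed a 99% CI each time, about 99% of those intervals would contain the true population parameter.

For this specific interval (146, 169):
- Midpoint (point estimate): 157.5
- Margin of error: 11.5

The correct interpretation is the one stating confidence that the true parameter lies in the interval — option D.

D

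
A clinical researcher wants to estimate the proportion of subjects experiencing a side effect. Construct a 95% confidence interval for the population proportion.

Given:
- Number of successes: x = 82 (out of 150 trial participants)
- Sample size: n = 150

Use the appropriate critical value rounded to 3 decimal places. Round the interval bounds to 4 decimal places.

Sample proportion: p̂ = 82/150 = 0.546667

Check conditions for normal approximation:
  np̂ = 82 ≥ 10 ✓
  n(1-p̂) = 68 ≥ 10 ✓

The sample is large enough, so use a z-interval (normal approximation) for the proportion.

For 95% confidence, z* = 1.96 (from standard normal table)

Standard error: SE = √(p̂(1-p̂)/n) = √(0.546667×0.453333/150) = 0.04064663

Margin of error: E = z* × SE = 1.96 × 0.04064663 = 0.079667

Z-interval: p̂ ± E = 0.546667 ± 0.079667 = (0.466999, 0.626334)

Rounded to 4 decimal places:

(0.4670, 0.6263)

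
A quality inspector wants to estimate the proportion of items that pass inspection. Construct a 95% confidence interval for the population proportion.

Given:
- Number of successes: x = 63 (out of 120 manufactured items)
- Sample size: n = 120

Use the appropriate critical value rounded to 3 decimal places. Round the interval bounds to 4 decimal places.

Sample proportion: p̂ = 63/120 = 0.525000

Check conditions for normal approximation:
  np̂ = 63 ≥ 10 ✓
  n(1-p̂) = 57 ≥ 10 ✓

The sample is large enough, so use a z-interval (normal approximation) for the proportion.

For 95% confidence, z* = 1.96 (from standard normal table)

Standard error: SE = √(p̂(1-p̂)/n) = √(0.525000×0.475000/120) = 0.04558646

Margin of error: E = z* × SE = 1.96 × 0.04558646 = 0.089349

Z-interval: p̂ ± E = 0.525000 ± 0.089349 = (0.435651, 0.614349)

Rounded to 4 decimal places:

(0.4357, 0.6143)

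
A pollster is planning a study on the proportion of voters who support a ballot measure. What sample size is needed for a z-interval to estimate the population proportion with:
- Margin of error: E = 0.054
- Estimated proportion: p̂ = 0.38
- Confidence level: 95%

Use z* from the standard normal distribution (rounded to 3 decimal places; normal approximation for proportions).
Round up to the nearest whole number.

Using z* for proportion z-interval (normal approximation).

For 95% confidence, z* = 1.96 (from standard normal table)

Sample size formula for proportion z-interval: n = z*²p̂(1-p̂)/E²

n = 1.96² × 0.38 × 0.62 / 0.054²
  = 3.8416 × 0.2356 / 0.002916
  = 310.3844

Round up to the nearest whole number: n = 311

311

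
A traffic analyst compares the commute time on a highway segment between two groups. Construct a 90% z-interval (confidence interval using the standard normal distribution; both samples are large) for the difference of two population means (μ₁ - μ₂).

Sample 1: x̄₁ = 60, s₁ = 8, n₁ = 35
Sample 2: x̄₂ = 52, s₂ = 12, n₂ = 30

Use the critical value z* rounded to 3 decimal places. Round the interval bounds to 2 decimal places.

Both samples are large (n₁ = 35 ≥ 30, n₂ = 30 ≥ 30), so a z-interval for the difference of means applies.

Point estimate: x̄₁ - x̄₂ = 60 - 52 = 8

Standard error: SE = √(s₁²/n₁ + s₂²/n₂)
= √(8²/35 + 12²/30)
= √(1.828571 + 4.800000)
= 2.574601

For 90% confidence, z* = 1.645 (from standard normal table)
Margin of error: E = z* × SE = 1.645 × 2.574601 = 4.2352

Z-interval: (x̄₁ - x̄₂) ± E = 8 ± 4.2352 = (3.7648, 12.2352)

Rounded to 2 decimal places:

(3.76, 12.24)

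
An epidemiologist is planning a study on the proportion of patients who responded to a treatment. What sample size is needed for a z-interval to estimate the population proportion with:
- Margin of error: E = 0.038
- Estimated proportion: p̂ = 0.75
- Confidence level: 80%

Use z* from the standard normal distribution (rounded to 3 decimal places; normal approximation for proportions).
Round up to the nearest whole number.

Using z* for proportion z-interval (normal approximation).

For 80% confidence, z* = 1.282 (from standard normal table)

Sample size formula for proportion z-interval: n = z*²p̂(1-p̂)/E²

n = 1.282² × 0.75 × 0.25 / 0.038²
  = 1.643524 × 0.1875 / 0.001444
  = 213.4077

Round up to the nearest whole number: n = 214

214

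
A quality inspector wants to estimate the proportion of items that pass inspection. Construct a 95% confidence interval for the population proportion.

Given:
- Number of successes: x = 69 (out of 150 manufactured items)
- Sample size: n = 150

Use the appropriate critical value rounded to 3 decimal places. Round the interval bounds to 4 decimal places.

Sample proportion: p̂ = 69/150 = 0.460000

Check conditions for normal approximation:
  np̂ = 69 ≥ 10 ✓
  n(1-p̂) = 81 ≥ 10 ✓

The sample is large enough, so use a z-interval (normal approximation) for the proportion.

For 95% confidence, z* = 1.96 (from standard normal table)

Standard error: SE = √(p̂(1-p̂)/n) = √(0.460000×0.540000/150) = 0.04069398

Margin of error: E = z* × SE = 1.96 × 0.04069398 = 0.079760

Z-interval: p̂ ± E = 0.460000 ± 0.079760 = (0.380240, 0.539760)

Rounded to 4 decimal places:

(0.3802, 0.5398)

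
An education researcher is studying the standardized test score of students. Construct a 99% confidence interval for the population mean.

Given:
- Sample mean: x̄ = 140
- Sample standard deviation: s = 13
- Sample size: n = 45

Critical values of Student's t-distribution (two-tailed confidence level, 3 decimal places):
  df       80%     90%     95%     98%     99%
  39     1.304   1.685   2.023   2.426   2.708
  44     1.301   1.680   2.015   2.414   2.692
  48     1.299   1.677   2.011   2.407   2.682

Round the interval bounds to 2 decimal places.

The population standard deviation σ is unknown (only the sample standard deviation s is given), so use a t-interval with df = n - 1 = 45 - 1 = 44.

For 99% confidence with df = 44, t* = 2.692 (from t-table)

Standard error: SE = s/√n = 13/√45 = 1.937926

Margin of error: E = t* × SE = 2.692 × 1.937926 = 5.2169

T-interval: x̄ ± E = 140 ± 5.2169 = (134.7831, 145.2169)

Rounded to 2 decimal places:

(134.78, 145.22)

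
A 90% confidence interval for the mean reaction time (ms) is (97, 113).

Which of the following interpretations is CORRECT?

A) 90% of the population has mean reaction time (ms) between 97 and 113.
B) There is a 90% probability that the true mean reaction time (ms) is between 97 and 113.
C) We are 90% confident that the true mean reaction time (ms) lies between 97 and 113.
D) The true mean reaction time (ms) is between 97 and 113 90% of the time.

A confidence interval represents our confidence in the procedure, not a probability statement about the parameter.

Key concept: If we repeated this sampling process many times and computed a 90% CI each time, about 90% of those intervals would contain the true population parameter.

For this specific interval (97, 113):
- Midpoint (point estimate): 105
- Margin of error: 8

The correct interpretation is the one stating confidence that the true parameter lies in the interval — option C.

C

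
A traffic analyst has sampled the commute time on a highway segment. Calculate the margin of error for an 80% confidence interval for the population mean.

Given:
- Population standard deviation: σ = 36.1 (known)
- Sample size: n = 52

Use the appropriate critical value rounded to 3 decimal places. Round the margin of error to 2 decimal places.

The population standard deviation σ is known, so use the z-interval margin of error formula.

For 80% confidence, z* = 1.282 (from standard normal table)

Margin of error formula for z-interval: E = z* × σ/√n

E = 1.282 × 36.1/√52
  = 1.282 × 5.006169
  = 6.4179

Rounded to 2 decimal places:

6.42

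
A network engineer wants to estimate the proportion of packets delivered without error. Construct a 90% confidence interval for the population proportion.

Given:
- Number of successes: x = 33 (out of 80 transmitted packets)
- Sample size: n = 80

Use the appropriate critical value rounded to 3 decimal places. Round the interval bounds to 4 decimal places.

Sample proportion: p̂ = 33/80 = 0.412500

Check conditions for normal approximation:
  np̂ = 33 ≥ 10 ✓
  n(1-p̂) = 47 ≥ 10 ✓

The sample is large enough, so use a z-interval (normal approximation) for the proportion.

For 90% confidence, z* = 1.645 (from standard normal table)

Standard error: SE = √(p̂(1-p̂)/n) = √(0.412500×0.587500/80) = 0.05503905

Margin of error: E = z* × SE = 1.645 × 0.05503905 = 0.090539

Z-interval: p̂ ± E = 0.412500 ± 0.090539 = (0.321961, 0.503039)

Rounded to 4 decimal places:

(0.3220, 0.5030)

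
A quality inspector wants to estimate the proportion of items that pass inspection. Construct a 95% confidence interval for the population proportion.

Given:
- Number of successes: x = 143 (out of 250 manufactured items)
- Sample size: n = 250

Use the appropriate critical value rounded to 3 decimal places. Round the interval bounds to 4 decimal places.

Sample proportion: p̂ = 143/250 = 0.572000

Check conditions for normal approximation:
  np̂ = 143 ≥ 10 ✓
  n(1-p̂) = 107 ≥ 10 ✓

The sample is large enough, so use a z-interval (normal approximation) for the proportion.

For 95% confidence, z* = 1.96 (from standard normal table)

Standard error: SE = √(p̂(1-p̂)/n) = √(0.572000×0.428000/250) = 0.03129319

Margin of error: E = z* × SE = 1.96 × 0.03129319 = 0.061335

Z-interval: p̂ ± E = 0.572000 ± 0.061335 = (0.510665, 0.633335)

Rounded to 4 decimal places:

(0.5107, 0.6333)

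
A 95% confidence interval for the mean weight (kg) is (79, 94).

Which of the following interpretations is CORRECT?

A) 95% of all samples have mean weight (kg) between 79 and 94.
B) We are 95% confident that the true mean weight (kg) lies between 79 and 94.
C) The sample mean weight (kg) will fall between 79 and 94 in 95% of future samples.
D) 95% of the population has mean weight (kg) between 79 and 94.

A confidence interval represents our confidence in the procedure, not a probability statement about the parameter.

Key concept: If we repeated this sampling process many times and computed a 95% CI each time, about 95% of those intervals would contain the true population parameter.

For this specific interval (79, 94):
- Midpoint (point estimate): 86.5
- Margin of error: 7.5

The correct interpretation is the one stating confidence that the true parameter lies in the interval — option B.

B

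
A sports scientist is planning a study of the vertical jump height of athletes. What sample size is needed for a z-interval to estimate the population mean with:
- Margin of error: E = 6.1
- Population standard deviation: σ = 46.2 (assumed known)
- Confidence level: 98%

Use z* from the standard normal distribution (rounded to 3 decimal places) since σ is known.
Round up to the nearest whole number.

Using z* since population σ is known (z-interval formula).

For 98% confidence, z* = 2.326 (from standard normal table)

Sample size formula for z-interval: n = (z*σ/E)²

n = (2.326 × 46.2 / 6.1)²
  = (17.616590)²
  = 310.3442

Round up to the nearest whole number: n = 311

311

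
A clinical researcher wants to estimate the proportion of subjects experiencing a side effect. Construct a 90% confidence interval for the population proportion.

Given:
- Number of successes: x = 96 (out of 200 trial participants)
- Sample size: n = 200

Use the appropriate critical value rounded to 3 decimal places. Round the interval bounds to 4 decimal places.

Sample proportion: p̂ = 96/200 = 0.480000

Check conditions for normal approximation:
  np̂ = 96 ≥ 10 ✓
  n(1-p̂) = 104 ≥ 10 ✓

The sample is large enough, so use a z-interval (normal approximation) for the proportion.

For 90% confidence, z* = 1.645 (from standard normal table)

Standard error: SE = √(p̂(1-p̂)/n) = √(0.480000×0.520000/200) = 0.03532704

Margin of error: E = z* × SE = 1.645 × 0.03532704 = 0.058113

Z-interval: p̂ ± E = 0.480000 ± 0.058113 = (0.421887, 0.538113)

Rounded to 4 decimal places:

(0.4219, 0.5381)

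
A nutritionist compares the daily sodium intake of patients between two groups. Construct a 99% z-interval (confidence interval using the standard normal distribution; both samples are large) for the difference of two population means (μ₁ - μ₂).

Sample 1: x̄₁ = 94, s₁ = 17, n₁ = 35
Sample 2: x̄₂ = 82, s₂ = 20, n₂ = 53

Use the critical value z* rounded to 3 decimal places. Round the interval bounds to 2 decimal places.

Both samples are large (n₁ = 35 ≥ 30, n₂ = 53 ≥ 30), so a z-interval for the difference of means applies.

Point estimate: x̄₁ - x̄₂ = 94 - 82 = 12

Standard error: SE = √(s₁²/n₁ + s₂²/n₂)
= √(17²/35 + 20²/53)
= √(8.257143 + 7.547170)
= 3.975464

For 99% confidence, z* = 2.576 (from standard normal table)
Margin of error: E = z* × SE = 2.576 × 3.975464 = 10.2408

Z-interval: (x̄₁ - x̄₂) ± E = 12 ± 10.2408 = (1.7592, 22.2408)

Rounded to 2 decimal places:

(1.76, 22.24)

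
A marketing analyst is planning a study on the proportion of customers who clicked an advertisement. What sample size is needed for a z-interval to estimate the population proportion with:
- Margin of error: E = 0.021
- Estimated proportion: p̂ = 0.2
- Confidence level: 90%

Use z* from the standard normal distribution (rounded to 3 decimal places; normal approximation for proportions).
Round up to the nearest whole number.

Using z* for proportion z-interval (normal approximation).

For 90% confidence, z* = 1.645 (from standard normal table)

Sample size formula for proportion z-interval: n = z*²p̂(1-p̂)/E²

n = 1.645² × 0.2 × 0.8 / 0.021²
  = 2.706025 × 0.16 / 0.000441
  = 981.7778

Round up to the nearest whole number: n = 982

982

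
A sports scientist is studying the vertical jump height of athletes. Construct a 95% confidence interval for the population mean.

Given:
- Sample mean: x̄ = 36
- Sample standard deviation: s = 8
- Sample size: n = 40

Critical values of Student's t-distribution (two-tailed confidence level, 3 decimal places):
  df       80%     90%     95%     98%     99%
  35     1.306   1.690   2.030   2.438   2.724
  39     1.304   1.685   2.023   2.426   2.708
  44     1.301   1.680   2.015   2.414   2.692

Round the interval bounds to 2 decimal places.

The population standard deviation σ is unknown (only the sample standard deviation s is given), so use a t-interval with df = n - 1 = 40 - 1 = 39.

For 95% confidence with df = 39, t* = 2.023 (from t-table)

Standard error: SE = s/√n = 8/√40 = 1.264911

Margin of error: E = t* × SE = 2.023 × 1.264911 = 2.5589

T-interval: x̄ ± E = 36 ± 2.5589 = (33.4411, 38.5589)

Rounded to 2 decimal places:

(33.44, 38.56)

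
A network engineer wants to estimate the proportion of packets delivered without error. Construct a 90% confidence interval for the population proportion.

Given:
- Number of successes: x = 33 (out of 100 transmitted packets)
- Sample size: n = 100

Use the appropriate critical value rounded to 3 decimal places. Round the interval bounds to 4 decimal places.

Sample proportion: p̂ = 33/100 = 0.33000000

Check conditions for normal approximation:
  np̂ = 33 ≥ 10 ✓
  n(1-p̂) = 67 ≥ 10 ✓

The sample is large enough, so use a z-interval (normal approximation) for the proportion.

For 90% confidence, z* = 1.645 (from standard normal table)

Standard error: SE = √(p̂(1-p̂)/n) = √(0.33000000×0.67000000/100) = 0.0470212718

Margin of error: E = z* × SE = 1.645 × 0.0470212718 = 0.07734999

Z-interval: p̂ ± E = 0.33000000 ± 0.07734999 = (0.25265001, 0.40734999)

Rounded to 4 decimal places:

(0.2527, 0.4073)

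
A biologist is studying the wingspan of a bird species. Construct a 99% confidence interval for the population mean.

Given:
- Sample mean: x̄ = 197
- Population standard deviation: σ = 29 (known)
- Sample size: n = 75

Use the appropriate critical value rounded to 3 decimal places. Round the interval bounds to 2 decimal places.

The population standard deviation σ is known, so use a z-interval (standard normal critical value).

For 99% confidence, z* = 2.576 (from standard normal table)

Standard error: SE = σ/√n = 29/√75 = 3.348632

Margin of error: E = z* × SE = 2.576 × 3.348632 = 8.6261

Z-interval: x̄ ± E = 197 ± 8.6261 = (188.3739, 205.6261)

Rounded to 2 decimal places:

(188.37, 205.63)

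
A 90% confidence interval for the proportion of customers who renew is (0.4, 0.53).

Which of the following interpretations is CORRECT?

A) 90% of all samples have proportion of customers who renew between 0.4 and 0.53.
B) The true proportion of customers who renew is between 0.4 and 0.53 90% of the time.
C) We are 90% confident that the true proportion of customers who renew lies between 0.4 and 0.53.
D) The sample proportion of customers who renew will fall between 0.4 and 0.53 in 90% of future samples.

A confidence interval represents our confidence in the procedure, not a probability statement about the parameter.

Key concept: If we repeated this sampling process many times and computed a 90% CI each time, about 90% of those intervals would contain the true population parameter.

For this specific interval (0.4, 0.53):
- Midpoint (point estimate): 0.465
- Margin of error: 0.065

The correct interpretation is the one stating confidence that the true parameter lies in the interval — option C.

C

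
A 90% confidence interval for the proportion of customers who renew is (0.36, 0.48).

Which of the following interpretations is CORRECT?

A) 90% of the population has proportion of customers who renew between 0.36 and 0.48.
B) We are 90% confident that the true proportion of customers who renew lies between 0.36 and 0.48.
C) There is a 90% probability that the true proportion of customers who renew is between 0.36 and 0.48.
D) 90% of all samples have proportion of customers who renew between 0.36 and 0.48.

A confidence interval represents our confidence in the procedure, not a probability statement about the parameter.

Key concept: If we repeated this sampling process many times and computed a 90% CI each time, about 90% of those intervals would contain the true population parameter.

For this specific interval (0.36, 0.48):
- Midpoint (point estimate): 0.42
- Margin of error: 0.06

The correct interpretation is the one stating confidence that the true parameter lies in the interval — option B.

B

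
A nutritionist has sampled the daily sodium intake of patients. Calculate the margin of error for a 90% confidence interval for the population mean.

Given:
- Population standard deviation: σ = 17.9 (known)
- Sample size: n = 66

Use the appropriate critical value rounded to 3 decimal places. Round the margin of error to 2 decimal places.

The population standard deviation σ is known, so use the z-interval margin of error formula.

For 90% confidence, z* = 1.645 (from standard normal table)

Margin of error formula for z-interval: E = z* × σ/√n

E = 1.645 × 17.9/√66
  = 1.645 × 2.203338
  = 3.6245

Rounded to 2 decimal places:

3.62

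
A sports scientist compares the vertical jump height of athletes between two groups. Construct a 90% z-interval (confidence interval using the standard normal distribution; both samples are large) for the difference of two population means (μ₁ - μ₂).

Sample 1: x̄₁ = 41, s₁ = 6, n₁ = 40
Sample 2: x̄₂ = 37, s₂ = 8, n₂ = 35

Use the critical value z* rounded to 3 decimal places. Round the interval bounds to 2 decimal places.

Both samples are large (n₁ = 40 ≥ 30, n₂ = 35 ≥ 30), so a z-interval for the difference of means applies.

Point estimate: x̄₁ - x̄₂ = 41 - 37 = 4

Standard error: SE = √(s₁²/n₁ + s₂²/n₂)
= √(6²/40 + 8²/35)
= √(0.900000 + 1.828571)
= 1.651839

For 90% confidence, z* = 1.645 (from standard normal table)
Margin of error: E = z* × SE = 1.645 × 1.651839 = 2.7173

Z-interval: (x̄₁ - x̄₂) ± E = 4 ± 2.7173 = (1.2827, 6.7173)

Rounded to 2 decimal places:

(1.28, 6.72)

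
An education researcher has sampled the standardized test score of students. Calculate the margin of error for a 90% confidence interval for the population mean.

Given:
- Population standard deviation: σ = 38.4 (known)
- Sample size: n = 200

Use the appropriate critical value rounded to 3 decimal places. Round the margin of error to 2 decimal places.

The population standard deviation σ is known, so use the z-interval margin of error formula.

For 90% confidence, z* = 1.645 (from standard normal table)

Margin of error formula for z-interval: E = z* × σ/√n

E = 1.645 × 38.4/√200
  = 1.645 × 2.715290
  = 4.4667

Rounded to 2 decimal places:

4.47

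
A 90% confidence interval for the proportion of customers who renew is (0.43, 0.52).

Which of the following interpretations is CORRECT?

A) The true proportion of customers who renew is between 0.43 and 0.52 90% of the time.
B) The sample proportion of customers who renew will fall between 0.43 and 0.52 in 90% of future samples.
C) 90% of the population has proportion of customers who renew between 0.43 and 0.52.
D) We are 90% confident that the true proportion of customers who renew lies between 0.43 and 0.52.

A confidence interval represents our confidence in the procedure, not a probability statement about the parameter.

Key concept: If we repeated this sampling process many times and computed a 90% CI each time, about 90% of those intervals would contain the true population parameter.

For this specific interval (0.43, 0.52):
- Midpoint (point estimate): 0.475
- Margin of error: 0.045

The correct interpretation is the one stating confidence that the true parameter lies in the interval — option D.

D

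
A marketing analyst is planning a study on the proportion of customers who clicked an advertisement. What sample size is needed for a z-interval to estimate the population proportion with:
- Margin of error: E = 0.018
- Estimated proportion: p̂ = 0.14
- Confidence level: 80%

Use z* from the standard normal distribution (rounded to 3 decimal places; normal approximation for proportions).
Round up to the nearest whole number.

Using z* for proportion z-interval (normal approximation).

For 80% confidence, z* = 1.282 (from standard normal table)

Sample size formula for proportion z-interval: n = z*²p̂(1-p̂)/E²

n = 1.282² × 0.14 × 0.86 / 0.018²
  = 1.643524 × 0.1204 / 0.000324
  = 610.7416

Round up to the nearest whole number: n = 611

611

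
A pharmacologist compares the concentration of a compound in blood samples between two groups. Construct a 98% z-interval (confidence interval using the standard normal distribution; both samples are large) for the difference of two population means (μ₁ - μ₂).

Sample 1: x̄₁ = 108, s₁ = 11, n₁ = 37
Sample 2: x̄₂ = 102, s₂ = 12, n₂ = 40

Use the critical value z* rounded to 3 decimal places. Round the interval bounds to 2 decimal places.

Both samples are large (n₁ = 37 ≥ 30, n₂ = 40 ≥ 30), so a z-interval for the difference of means applies.

Point estimate: x̄₁ - x̄₂ = 108 - 102 = 6

Standard error: SE = √(s₁²/n₁ + s₂²/n₂)
= √(11²/37 + 12²/40)
= √(3.270270 + 3.600000)
= 2.621120

For 98% confidence, z* = 2.326 (from standard normal table)
Margin of error: E = z* × SE = 2.326 × 2.621120 = 6.0967

Z-interval: (x̄₁ - x̄₂) ± E = 6 ± 6.0967 = (-0.0967, 12.0967)

Rounded to 2 decimal places:

(-0.10, 12.10)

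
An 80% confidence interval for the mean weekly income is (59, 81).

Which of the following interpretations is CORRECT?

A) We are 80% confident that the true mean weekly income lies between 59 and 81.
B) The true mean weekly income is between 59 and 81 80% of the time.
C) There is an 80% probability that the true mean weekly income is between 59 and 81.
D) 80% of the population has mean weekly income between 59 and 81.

A confidence interval represents our confidence in the procedure, not a probability statement about the parameter.

Key concept: If we repeated this sampling process many times and computed an 80% CI each time, about 80% of those intervals would contain the true population parameter.

For this specific interval (59, 81):
- Midpoint (point estimate): 70
- Margin of error: 11

The correct interpretation is the one stating confidence that the true parameter lies in the interval — option A.

A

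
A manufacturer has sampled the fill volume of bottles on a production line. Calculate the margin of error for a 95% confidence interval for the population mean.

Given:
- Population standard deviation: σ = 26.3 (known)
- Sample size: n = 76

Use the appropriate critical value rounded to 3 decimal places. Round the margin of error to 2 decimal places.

The population standard deviation σ is known, so use the z-interval margin of error formula.

For 95% confidence, z* = 1.96 (from standard normal table)

Margin of error formula for z-interval: E = z* × σ/√n

E = 1.96 × 26.3/√76
  = 1.96 × 3.016817
  = 5.9130

Rounded to 2 decimal places:

5.91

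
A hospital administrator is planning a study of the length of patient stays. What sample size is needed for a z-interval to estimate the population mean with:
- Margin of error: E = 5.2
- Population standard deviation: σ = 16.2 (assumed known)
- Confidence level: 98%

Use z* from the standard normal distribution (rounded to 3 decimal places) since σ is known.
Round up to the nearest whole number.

Using z* since population σ is known (z-interval formula).

For 98% confidence, z* = 2.326 (from standard normal table)

Sample size formula for z-interval: n = (z*σ/E)²

n = (2.326 × 16.2 / 5.2)²
  = (7.246385)²
  = 52.5101

Round up to the nearest whole number: n = 53

53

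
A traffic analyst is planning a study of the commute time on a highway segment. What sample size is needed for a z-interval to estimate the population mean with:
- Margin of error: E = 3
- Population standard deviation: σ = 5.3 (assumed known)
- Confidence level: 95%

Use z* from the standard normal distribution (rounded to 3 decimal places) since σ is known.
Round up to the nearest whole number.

Using z* since population σ is known (z-interval formula).

For 95% confidence, z* = 1.96 (from standard normal table)

Sample size formula for z-interval: n = (z*σ/E)²

n = (1.96 × 5.3 / 3)²
  = (3.462667)²
  = 11.9901

Round up to the nearest whole number: n = 12

12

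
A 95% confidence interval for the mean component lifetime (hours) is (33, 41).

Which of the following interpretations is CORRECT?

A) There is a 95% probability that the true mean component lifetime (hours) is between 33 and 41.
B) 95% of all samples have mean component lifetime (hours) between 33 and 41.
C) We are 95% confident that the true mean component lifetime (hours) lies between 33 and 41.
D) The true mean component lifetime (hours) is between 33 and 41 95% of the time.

A confidence interval represents our confidence in the procedure, not a probability statement about the parameter.

Key concept: If we repeated this sampling process many times and computed a 95% CI each time, about 95% of those intervals would contain the true population parameter.

For this specific interval (33, 41):
- Midpoint (point estimate): 37
- Margin of error: 4

The correct interpretation is the one stating confidence that the true parameter lies in the interval — option C.

C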